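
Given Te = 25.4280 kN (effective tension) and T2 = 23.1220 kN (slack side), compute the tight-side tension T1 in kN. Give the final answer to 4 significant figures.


T1 = Te + T2 = 25.4280 + 23.1220
T1 = 48.55 kN


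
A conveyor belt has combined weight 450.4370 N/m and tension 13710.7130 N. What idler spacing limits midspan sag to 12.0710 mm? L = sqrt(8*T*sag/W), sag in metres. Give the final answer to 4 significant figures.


sag = 12.0710/1000 = 0.012071 m
L = sqrt(8 * 13710.7130 * 0.012071 / 450.4370)
L = 1.714 m


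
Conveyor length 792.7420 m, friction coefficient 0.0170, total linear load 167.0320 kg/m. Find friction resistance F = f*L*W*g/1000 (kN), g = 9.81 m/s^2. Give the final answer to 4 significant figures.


F = 0.0170 * 792.7420 * 167.0320 * 9.81 / 1000
F = 22.08 kN


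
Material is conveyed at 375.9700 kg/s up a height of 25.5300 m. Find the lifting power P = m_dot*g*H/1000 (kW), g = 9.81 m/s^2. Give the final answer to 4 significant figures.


P = 375.9700 * 9.81 * 25.5300 / 1000
P = 94.16 kW


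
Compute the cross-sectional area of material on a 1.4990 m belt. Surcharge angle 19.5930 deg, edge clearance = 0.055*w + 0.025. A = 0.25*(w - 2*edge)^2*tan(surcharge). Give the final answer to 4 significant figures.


edge = 0.055*1.4990 + 0.025 = 0.107445 m
ew = 1.4990 - 2*0.107445 = 1.28411 m
A = 0.25 * 1.28411^2 * tan(19.5930 deg)
A = 0.1467 m^2


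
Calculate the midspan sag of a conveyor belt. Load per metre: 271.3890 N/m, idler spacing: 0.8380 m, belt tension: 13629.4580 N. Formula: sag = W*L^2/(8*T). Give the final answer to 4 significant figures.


sag = 271.3890 * 0.8380^2 / (8 * 13629.4580)
sag = 0.001748 m


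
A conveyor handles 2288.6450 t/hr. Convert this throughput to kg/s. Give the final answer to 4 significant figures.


m_dot = 2288.6450 * 1000 / 3600
m_dot = 635.7 kg/s


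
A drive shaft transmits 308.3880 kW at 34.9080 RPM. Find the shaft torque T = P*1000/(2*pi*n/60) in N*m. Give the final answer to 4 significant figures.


omega = 2*pi*34.9080/60 = 3.65556 rad/s
T = 308.3880*1000 / 3.65556
T = 84360 N*m


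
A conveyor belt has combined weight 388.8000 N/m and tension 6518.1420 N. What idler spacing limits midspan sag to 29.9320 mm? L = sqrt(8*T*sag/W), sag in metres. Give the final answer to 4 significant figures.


sag = 29.9320/1000 = 0.029932 m
L = sqrt(8 * 6518.1420 * 0.029932 / 388.8000)
L = 2.004 m


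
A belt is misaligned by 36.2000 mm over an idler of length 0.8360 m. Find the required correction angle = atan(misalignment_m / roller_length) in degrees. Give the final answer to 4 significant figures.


misalign_m = 36.2000 / 1000 = 0.036200 m
angle = atan(0.036200 / 0.8360)
angle = 2.479 deg


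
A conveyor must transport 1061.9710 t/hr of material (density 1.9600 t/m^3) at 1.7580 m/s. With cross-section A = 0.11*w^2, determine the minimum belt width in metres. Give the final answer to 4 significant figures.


A_req = 1061.9710 / (1.7580 * 1.9600 * 3600) = 0.0856121 m^2
w = sqrt(0.0856121 / 0.11)
w = 0.8822 m


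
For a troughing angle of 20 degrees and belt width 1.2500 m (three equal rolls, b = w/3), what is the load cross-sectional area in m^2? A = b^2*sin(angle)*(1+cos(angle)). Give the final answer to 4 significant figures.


b = 1.2500/3 = 0.416667 m
A = 0.416667^2 * sin(20 deg) * (1 + cos(20 deg))
A = 0.1152 m^2


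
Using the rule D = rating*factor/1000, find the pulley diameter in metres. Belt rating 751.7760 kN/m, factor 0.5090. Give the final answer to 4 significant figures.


D = 751.7760 * 0.5090 / 1000
D = 0.3827 m


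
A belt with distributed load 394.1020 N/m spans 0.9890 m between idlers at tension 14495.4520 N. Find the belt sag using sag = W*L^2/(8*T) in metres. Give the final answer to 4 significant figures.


sag = 394.1020 * 0.9890^2 / (8 * 14495.4520)
sag = 0.003324 m


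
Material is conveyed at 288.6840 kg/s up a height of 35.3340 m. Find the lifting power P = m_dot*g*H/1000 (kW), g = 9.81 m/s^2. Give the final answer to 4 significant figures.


P = 288.6840 * 9.81 * 35.3340 / 1000
P = 100.1 kW


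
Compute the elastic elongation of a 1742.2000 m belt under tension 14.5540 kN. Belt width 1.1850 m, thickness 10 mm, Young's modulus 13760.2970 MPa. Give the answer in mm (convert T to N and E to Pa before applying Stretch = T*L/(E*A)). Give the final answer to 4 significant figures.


A = 1.1850 * 0.01 = 0.01185 m^2
Stretch = 14.5540*1000 * 1742.2000 / (13760.2970e6 * 0.01185) * 1000
Stretch = 155.5 mm


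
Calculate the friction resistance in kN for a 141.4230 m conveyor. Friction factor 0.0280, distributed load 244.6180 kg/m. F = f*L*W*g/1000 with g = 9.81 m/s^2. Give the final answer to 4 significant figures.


F = 0.0280 * 141.4230 * 244.6180 * 9.81 / 1000
F = 9.502 kN


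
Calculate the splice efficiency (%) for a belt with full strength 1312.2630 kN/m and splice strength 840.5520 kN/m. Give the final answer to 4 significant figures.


Eff = 840.5520 / 1312.2630 * 100
Eff = 64.05 %


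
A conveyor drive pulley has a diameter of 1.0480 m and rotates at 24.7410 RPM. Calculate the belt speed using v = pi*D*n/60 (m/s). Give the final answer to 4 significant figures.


v = pi * 1.0480 * 24.7410 / 60
v = 1.358 m/s


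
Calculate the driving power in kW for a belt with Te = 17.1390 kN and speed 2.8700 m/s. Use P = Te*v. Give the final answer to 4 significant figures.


P = Te * v = 17.1390 * 2.8700
P = 49.19 kW


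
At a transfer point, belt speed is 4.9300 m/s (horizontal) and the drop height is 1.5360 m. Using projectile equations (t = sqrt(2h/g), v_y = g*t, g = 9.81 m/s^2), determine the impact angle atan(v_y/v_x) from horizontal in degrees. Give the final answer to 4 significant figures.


t = sqrt(2*1.5360/9.81) = 0.559598 s
v_y = 9.81 * 0.559598 = 5.48966 m/s
angle = atan(5.48966 / 4.9300) = 48.07 deg


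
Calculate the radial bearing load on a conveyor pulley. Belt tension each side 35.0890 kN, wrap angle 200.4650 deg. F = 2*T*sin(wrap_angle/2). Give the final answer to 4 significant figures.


F = 2 * 35.0890 * sin(200.4650/2 deg)
F = 69.06 kN


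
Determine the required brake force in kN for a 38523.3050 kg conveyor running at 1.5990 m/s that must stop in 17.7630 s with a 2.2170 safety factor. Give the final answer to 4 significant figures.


F = 38523.3050 * 1.5990 / 17.7630 * 2.2170 / 1000
F = 7.688 kN


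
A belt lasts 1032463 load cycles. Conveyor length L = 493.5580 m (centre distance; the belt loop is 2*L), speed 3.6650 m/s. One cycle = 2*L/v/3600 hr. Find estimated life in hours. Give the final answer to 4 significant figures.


cycle_time = 2 * 493.5580 / 3.6650 / 3600 = 0.0748155 hr
life = 1032463 * 0.0748155 = 77240 hours


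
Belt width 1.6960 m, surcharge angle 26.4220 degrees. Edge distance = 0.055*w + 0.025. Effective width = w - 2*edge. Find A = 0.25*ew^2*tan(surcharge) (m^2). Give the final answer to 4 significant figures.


edge = 0.055*1.6960 + 0.025 = 0.11828 m
ew = 1.6960 - 2*0.11828 = 1.45944 m
A = 0.25 * 1.45944^2 * tan(26.4220 deg)
A = 0.2646 m^2


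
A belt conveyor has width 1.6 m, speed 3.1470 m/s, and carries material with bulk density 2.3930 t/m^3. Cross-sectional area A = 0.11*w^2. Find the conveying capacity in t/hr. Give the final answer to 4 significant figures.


A = 0.11 * 1.6^2 = 0.2816 m^2
C = 0.2816 * 3.1470 * 2.3930 * 3600
C = 7634 t/hr


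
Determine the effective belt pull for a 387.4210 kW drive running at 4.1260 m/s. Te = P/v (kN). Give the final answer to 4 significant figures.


Te = P / v = 387.4210 / 4.1260
Te = 93.90 kN


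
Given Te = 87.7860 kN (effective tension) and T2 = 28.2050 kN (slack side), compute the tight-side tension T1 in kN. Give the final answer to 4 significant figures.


T1 = Te + T2 = 87.7860 + 28.2050
T1 = 116.0 kN


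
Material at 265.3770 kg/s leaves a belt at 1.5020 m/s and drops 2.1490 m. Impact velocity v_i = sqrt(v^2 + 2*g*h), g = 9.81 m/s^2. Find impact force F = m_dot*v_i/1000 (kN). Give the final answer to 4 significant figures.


v_i = sqrt(1.5020^2 + 2*9.81*2.1490) = 6.66479 m/s
F = 265.3770 * 6.66479 / 1000
F = 1.769 kN


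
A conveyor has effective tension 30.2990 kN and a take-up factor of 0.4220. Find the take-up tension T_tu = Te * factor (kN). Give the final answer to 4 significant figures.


T_tu = 30.2990 * 0.4220
T_tu = 12.79 kN


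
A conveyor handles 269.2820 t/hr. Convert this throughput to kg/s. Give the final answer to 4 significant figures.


m_dot = 269.2820 * 1000 / 3600
m_dot = 74.80 kg/s


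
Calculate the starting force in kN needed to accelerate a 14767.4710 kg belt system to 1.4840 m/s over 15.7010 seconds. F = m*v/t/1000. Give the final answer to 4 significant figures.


F = 14767.4710 * 1.4840 / 15.7010 / 1000
F = 1.396 kN


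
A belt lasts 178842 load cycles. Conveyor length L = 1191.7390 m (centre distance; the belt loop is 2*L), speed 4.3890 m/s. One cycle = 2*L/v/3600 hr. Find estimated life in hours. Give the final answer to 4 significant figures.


cycle_time = 2 * 1191.7390 / 4.3890 / 3600 = 0.150849 hr
life = 178842 * 0.150849 = 26980 hours


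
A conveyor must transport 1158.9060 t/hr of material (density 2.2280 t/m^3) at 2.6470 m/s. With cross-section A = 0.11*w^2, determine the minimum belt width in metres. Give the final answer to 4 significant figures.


A_req = 1158.9060 / (2.6470 * 2.2280 * 3600) = 0.0545854 m^2
w = sqrt(0.0545854 / 0.11)
w = 0.7044 m


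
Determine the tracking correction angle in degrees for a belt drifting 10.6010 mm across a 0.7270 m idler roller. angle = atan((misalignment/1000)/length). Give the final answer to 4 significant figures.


misalign_m = 10.6010 / 1000 = 0.010601 m
angle = atan(0.010601 / 0.7270)
angle = 0.8354 deg


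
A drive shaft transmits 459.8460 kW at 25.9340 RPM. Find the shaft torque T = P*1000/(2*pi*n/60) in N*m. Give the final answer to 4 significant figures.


omega = 2*pi*25.9340/60 = 2.7158 rad/s
T = 459.8460*1000 / 2.7158
T = 169300 N*m


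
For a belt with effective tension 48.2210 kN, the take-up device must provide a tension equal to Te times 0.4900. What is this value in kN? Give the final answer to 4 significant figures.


T_tu = 48.2210 * 0.4900
T_tu = 23.63 kN


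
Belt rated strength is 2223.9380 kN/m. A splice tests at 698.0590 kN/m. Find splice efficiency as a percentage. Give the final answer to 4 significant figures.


Eff = 698.0590 / 2223.9380 * 100
Eff = 31.39 %


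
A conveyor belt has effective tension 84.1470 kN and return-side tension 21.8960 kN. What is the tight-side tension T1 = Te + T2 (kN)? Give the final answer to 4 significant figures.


T1 = Te + T2 = 84.1470 + 21.8960
T1 = 106.0 kN


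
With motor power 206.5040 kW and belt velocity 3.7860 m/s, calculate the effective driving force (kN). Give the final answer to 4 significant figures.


Te = P / v = 206.5040 / 3.7860
Te = 54.54 kN


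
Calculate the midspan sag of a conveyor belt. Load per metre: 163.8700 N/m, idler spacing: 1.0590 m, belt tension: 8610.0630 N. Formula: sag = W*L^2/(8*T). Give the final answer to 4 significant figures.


sag = 163.8700 * 1.0590^2 / (8 * 8610.0630)
sag = 0.002668 m


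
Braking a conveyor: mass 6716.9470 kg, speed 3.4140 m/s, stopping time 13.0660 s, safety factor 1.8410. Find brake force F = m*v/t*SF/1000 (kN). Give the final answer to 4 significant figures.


F = 6716.9470 * 3.4140 / 13.0660 * 1.8410 / 1000
F = 3.231 kN


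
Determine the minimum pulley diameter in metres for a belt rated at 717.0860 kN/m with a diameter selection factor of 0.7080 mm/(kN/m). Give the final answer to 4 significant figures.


D = 717.0860 * 0.7080 / 1000
D = 0.5077 m


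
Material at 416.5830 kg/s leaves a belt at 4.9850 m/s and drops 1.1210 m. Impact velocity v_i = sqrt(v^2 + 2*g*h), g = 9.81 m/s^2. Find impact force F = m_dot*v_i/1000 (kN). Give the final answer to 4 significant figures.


v_i = sqrt(4.9850^2 + 2*9.81*1.1210) = 6.84429 m/s
F = 416.5830 * 6.84429 / 1000
F = 2.851 kN


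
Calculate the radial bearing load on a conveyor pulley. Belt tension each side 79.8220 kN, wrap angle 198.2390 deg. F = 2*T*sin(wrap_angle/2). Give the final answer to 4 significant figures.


F = 2 * 79.8220 * sin(198.2390/2 deg)
F = 157.6 kN


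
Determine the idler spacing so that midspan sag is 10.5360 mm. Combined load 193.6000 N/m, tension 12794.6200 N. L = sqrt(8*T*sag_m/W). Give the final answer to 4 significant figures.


sag = 10.5360/1000 = 0.010536 m
L = sqrt(8 * 12794.6200 * 0.010536 / 193.6000)
L = 2.360 m


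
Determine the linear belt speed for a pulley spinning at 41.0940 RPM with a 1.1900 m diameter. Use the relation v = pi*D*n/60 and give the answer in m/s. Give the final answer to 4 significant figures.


v = pi * 1.1900 * 41.0940 / 60
v = 2.560 m/s


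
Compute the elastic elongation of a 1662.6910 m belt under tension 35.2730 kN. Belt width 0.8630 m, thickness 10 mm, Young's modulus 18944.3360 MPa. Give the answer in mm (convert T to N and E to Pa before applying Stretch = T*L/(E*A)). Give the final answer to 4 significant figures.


A = 0.8630 * 0.01 = 0.00863 m^2
Stretch = 35.2730*1000 * 1662.6910 / (18944.3360e6 * 0.00863) * 1000
Stretch = 358.7 mm


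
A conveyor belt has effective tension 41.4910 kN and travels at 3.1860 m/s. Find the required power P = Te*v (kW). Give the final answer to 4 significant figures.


P = Te * v = 41.4910 * 3.1860
P = 132.2 kW


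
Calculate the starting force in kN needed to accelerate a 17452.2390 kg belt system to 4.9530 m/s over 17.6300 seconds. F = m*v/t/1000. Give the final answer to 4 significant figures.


F = 17452.2390 * 4.9530 / 17.6300 / 1000
F = 4.903 kN


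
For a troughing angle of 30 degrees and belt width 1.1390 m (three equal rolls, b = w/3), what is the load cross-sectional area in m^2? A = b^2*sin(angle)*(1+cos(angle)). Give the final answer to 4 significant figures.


b = 1.1390/3 = 0.379667 m
A = 0.379667^2 * sin(30 deg) * (1 + cos(30 deg))
A = 0.1345 m^2


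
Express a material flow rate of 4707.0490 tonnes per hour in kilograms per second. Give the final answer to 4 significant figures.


m_dot = 4707.0490 * 1000 / 3600
m_dot = 1308 kg/s


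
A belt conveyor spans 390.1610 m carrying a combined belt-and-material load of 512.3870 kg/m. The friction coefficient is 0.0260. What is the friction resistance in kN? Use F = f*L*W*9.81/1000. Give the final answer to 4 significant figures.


F = 0.0260 * 390.1610 * 512.3870 * 9.81 / 1000
F = 50.99 kN


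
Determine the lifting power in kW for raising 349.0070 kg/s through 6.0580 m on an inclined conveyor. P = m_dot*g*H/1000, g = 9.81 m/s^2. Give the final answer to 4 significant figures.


P = 349.0070 * 9.81 * 6.0580 / 1000
P = 20.74 kW


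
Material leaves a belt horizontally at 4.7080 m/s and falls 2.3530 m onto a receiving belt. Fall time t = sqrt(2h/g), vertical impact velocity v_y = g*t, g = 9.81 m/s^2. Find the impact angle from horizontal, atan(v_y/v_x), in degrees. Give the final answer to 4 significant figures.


t = sqrt(2*2.3530/9.81) = 0.692614 s
v_y = 9.81 * 0.692614 = 6.79454 m/s
angle = atan(6.79454 / 4.7080) = 55.28 deg


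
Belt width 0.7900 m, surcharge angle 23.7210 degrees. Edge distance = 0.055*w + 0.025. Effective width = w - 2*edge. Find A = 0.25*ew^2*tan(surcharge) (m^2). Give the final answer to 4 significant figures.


edge = 0.055*0.7900 + 0.025 = 0.06845 m
ew = 0.7900 - 2*0.06845 = 0.6531 m
A = 0.25 * 0.6531^2 * tan(23.7210 deg)
A = 0.04686 m^2


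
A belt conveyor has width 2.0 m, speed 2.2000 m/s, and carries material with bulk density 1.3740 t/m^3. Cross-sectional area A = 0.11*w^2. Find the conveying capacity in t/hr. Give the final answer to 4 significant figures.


A = 0.11 * 2.0^2 = 0.44 m^2
C = 0.44 * 2.2000 * 1.3740 * 3600
C = 4788 t/hr


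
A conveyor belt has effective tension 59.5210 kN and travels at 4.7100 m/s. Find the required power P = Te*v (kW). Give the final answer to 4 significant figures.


P = Te * v = 59.5210 * 4.7100
P = 280.3 kW


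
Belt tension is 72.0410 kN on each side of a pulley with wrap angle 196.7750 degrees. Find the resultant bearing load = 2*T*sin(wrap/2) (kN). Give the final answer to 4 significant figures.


F = 2 * 72.0410 * sin(196.7750/2 deg)
F = 142.5 kN


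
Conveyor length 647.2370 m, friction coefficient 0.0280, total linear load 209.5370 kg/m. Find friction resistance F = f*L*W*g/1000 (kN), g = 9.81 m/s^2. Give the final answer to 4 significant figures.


F = 0.0280 * 647.2370 * 209.5370 * 9.81 / 1000
F = 37.25 kN


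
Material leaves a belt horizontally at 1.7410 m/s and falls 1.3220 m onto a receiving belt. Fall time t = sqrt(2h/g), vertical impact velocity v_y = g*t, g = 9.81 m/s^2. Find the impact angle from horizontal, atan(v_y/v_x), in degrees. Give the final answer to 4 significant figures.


t = sqrt(2*1.3220/9.81) = 0.519154 s
v_y = 9.81 * 0.519154 = 5.0929 m/s
angle = atan(5.0929 / 1.7410) = 71.13 deg


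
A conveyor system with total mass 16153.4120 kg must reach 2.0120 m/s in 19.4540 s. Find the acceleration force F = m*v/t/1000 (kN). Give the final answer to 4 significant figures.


F = 16153.4120 * 2.0120 / 19.4540 / 1000
F = 1.671 kN


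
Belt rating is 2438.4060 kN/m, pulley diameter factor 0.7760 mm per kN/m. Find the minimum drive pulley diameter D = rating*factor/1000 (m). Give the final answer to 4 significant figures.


D = 2438.4060 * 0.7760 / 1000
D = 1.892 m


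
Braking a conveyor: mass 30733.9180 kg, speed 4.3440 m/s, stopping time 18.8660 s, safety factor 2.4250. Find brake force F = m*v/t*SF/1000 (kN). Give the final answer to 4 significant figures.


F = 30733.9180 * 4.3440 / 18.8660 * 2.4250 / 1000
F = 17.16 kN


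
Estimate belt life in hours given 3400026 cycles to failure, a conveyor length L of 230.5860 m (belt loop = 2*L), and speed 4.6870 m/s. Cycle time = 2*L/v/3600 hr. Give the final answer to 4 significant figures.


cycle_time = 2 * 230.5860 / 4.6870 / 3600 = 0.0273316 hr
life = 3400026 * 0.0273316 = 92930 hours


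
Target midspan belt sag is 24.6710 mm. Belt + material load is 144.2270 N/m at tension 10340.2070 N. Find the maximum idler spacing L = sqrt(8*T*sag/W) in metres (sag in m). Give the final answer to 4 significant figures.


sag = 24.6710/1000 = 0.024671 m
L = sqrt(8 * 10340.2070 * 0.024671 / 144.2270)
L = 3.762 m


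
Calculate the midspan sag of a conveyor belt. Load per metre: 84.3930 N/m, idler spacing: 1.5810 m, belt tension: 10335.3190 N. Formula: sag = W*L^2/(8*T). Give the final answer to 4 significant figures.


sag = 84.3930 * 1.5810^2 / (8 * 10335.3190)
sag = 0.002551 m


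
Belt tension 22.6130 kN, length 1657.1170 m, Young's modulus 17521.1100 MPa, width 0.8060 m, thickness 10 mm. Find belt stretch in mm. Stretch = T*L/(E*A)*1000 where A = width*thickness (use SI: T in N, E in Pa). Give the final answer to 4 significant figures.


A = 0.8060 * 0.01 = 0.00806 m^2
Stretch = 22.6130*1000 * 1657.1170 / (17521.1100e6 * 0.00806) * 1000
Stretch = 265.3 mm


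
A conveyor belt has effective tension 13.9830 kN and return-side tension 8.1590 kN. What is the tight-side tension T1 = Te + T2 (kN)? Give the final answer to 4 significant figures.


T1 = Te + T2 = 13.9830 + 8.1590
T1 = 22.14 kN


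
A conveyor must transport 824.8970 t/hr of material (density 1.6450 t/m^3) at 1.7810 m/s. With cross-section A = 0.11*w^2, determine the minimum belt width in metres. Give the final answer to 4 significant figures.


A_req = 824.8970 / (1.7810 * 1.6450 * 3600) = 0.0782109 m^2
w = sqrt(0.0782109 / 0.11)
w = 0.8432 m


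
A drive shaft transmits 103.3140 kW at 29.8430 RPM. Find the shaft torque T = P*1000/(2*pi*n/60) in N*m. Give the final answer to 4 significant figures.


omega = 2*pi*29.8430/60 = 3.12515 rad/s
T = 103.3140*1000 / 3.12515
T = 33060 N*m


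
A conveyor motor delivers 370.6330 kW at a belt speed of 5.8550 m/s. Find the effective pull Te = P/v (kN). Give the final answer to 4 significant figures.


Te = P / v = 370.6330 / 5.8550
Te = 63.30 kN


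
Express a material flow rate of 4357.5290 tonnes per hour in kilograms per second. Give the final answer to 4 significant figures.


m_dot = 4357.5290 * 1000 / 3600
m_dot = 1210 kg/s


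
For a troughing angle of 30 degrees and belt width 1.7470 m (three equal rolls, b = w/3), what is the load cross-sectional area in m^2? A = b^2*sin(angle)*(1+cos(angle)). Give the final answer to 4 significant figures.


b = 1.7470/3 = 0.582333 m
A = 0.582333^2 * sin(30 deg) * (1 + cos(30 deg))
A = 0.3164 m^2


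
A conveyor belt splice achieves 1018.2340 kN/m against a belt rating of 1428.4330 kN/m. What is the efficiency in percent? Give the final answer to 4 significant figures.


Eff = 1018.2340 / 1428.4330 * 100
Eff = 71.28 %


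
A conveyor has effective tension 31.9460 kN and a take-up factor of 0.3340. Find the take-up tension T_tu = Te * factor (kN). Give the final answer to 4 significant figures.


T_tu = 31.9460 * 0.3340
T_tu = 10.67 kN


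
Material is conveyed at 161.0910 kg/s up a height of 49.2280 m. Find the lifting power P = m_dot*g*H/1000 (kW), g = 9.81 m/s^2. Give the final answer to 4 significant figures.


P = 161.0910 * 9.81 * 49.2280 / 1000
P = 77.80 kW


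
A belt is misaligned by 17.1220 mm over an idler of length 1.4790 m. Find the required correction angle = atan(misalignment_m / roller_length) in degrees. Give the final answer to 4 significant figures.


misalign_m = 17.1220 / 1000 = 0.017122 m
angle = atan(0.017122 / 1.4790)
angle = 0.6633 deg


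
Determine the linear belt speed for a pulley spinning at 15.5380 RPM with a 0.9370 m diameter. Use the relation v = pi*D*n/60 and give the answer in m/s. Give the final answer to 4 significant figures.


v = pi * 0.9370 * 15.5380 / 60
v = 0.7623 m/s


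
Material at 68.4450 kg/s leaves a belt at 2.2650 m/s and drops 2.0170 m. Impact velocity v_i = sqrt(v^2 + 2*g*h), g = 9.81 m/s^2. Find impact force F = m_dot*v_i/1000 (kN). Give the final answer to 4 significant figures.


v_i = sqrt(2.2650^2 + 2*9.81*2.0170) = 6.68609 m/s
F = 68.4450 * 6.68609 / 1000
F = 0.4576 kN


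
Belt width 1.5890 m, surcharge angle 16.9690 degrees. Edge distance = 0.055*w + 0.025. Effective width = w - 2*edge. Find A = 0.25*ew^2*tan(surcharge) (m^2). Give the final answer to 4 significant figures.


edge = 0.055*1.5890 + 0.025 = 0.112395 m
ew = 1.5890 - 2*0.112395 = 1.36421 m
A = 0.25 * 1.36421^2 * tan(16.9690 deg)
A = 0.1420 m^2


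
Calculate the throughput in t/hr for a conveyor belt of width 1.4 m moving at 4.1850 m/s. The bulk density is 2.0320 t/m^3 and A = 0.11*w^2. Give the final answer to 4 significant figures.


A = 0.11 * 1.4^2 = 0.2156 m^2
C = 0.2156 * 4.1850 * 2.0320 * 3600
C = 6600 t/hr


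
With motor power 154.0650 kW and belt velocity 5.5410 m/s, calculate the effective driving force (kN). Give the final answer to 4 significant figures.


Te = P / v = 154.0650 / 5.5410
Te = 27.80 kN


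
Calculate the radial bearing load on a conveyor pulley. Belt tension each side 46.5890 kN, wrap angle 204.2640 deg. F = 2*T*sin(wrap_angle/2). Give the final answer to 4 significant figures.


F = 2 * 46.5890 * sin(204.2640/2 deg)
F = 91.10 kN


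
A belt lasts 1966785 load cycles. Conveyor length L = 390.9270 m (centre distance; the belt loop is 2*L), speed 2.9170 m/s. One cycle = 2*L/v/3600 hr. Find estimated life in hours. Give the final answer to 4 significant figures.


cycle_time = 2 * 390.9270 / 2.9170 / 3600 = 0.0744538 hr
life = 1966785 * 0.0744538 = 146400 hours


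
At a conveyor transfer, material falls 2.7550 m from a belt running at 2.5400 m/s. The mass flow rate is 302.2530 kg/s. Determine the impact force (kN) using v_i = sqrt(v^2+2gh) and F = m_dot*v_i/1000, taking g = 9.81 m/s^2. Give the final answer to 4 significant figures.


v_i = sqrt(2.5400^2 + 2*9.81*2.7550) = 7.77848 m/s
F = 302.2530 * 7.77848 / 1000
F = 2.351 kN


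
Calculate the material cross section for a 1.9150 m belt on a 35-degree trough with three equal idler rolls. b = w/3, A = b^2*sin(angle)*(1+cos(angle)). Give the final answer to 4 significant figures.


b = 1.9150/3 = 0.638333 m
A = 0.638333^2 * sin(35 deg) * (1 + cos(35 deg))
A = 0.4252 m^2


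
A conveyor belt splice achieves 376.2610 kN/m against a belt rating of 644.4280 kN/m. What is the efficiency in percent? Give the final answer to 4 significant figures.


Eff = 376.2610 / 644.4280 * 100
Eff = 58.39 %


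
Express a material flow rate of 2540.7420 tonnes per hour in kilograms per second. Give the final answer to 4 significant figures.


m_dot = 2540.7420 * 1000 / 3600
m_dot = 705.8 kg/s


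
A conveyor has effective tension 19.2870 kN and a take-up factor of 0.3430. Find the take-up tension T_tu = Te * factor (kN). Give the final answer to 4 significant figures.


T_tu = 19.2870 * 0.3430
T_tu = 6.615 kN


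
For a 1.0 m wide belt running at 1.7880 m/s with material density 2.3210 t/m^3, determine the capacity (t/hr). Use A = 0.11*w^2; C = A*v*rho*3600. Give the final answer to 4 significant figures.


A = 0.11 * 1.0^2 = 0.11 m^2
C = 0.11 * 1.7880 * 2.3210 * 3600
C = 1643 t/hr


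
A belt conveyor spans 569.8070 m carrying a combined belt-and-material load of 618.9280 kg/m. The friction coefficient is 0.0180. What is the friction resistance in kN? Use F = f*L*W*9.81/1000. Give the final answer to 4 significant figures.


F = 0.0180 * 569.8070 * 618.9280 * 9.81 / 1000
F = 62.27 kN


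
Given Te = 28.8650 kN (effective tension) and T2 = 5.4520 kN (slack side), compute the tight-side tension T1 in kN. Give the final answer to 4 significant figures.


T1 = Te + T2 = 28.8650 + 5.4520
T1 = 34.32 kN


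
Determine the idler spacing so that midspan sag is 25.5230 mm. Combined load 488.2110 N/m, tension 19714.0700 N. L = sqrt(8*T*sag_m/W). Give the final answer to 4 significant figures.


sag = 25.5230/1000 = 0.025523 m
L = sqrt(8 * 19714.0700 * 0.025523 / 488.2110)
L = 2.871 m


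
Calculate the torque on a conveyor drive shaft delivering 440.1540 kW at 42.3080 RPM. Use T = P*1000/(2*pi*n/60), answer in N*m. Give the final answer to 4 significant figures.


omega = 2*pi*42.3080/60 = 4.43048 rad/s
T = 440.1540*1000 / 4.43048
T = 99350 N*m


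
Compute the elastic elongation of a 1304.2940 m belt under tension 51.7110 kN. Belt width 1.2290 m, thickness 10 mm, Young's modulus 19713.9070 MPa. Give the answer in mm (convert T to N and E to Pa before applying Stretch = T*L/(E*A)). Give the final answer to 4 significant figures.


A = 1.2290 * 0.01 = 0.01229 m^2
Stretch = 51.7110*1000 * 1304.2940 / (19713.9070e6 * 0.01229) * 1000
Stretch = 278.4 mm


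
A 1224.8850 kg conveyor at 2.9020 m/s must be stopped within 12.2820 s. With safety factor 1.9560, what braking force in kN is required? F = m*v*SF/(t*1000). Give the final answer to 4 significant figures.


F = 1224.8850 * 2.9020 / 12.2820 * 1.9560 / 1000
F = 0.5661 kN


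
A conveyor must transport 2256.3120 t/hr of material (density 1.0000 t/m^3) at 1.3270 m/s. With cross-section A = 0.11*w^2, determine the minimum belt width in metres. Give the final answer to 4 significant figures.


A_req = 2256.3120 / (1.3270 * 1.0000 * 3600) = 0.472308 m^2
w = sqrt(0.472308 / 0.11)
w = 2.072 m


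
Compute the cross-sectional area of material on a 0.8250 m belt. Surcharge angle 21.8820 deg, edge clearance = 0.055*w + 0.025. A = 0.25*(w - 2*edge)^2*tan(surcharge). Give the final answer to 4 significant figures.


edge = 0.055*0.8250 + 0.025 = 0.070375 m
ew = 0.8250 - 2*0.070375 = 0.68425 m
A = 0.25 * 0.68425^2 * tan(21.8820 deg)
A = 0.04701 m^2


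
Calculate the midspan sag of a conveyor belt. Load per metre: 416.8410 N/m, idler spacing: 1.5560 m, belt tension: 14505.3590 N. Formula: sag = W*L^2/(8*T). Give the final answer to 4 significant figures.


sag = 416.8410 * 1.5560^2 / (8 * 14505.3590)
sag = 0.008697 m


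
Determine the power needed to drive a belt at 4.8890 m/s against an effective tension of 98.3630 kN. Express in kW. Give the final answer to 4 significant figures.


P = Te * v = 98.3630 * 4.8890
P = 480.9 kW


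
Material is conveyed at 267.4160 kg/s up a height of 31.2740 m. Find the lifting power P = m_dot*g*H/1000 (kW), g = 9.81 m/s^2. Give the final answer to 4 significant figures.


P = 267.4160 * 9.81 * 31.2740 / 1000
P = 82.04 kW


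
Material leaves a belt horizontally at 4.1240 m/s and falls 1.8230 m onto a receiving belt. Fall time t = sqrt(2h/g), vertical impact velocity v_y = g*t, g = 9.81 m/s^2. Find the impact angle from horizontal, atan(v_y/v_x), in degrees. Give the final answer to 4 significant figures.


t = sqrt(2*1.8230/9.81) = 0.609641 s
v_y = 9.81 * 0.609641 = 5.98058 m/s
angle = atan(5.98058 / 4.1240) = 55.41 deg


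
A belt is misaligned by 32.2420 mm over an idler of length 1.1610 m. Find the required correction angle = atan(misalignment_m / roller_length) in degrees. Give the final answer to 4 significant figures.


misalign_m = 32.2420 / 1000 = 0.032242 m
angle = atan(0.032242 / 1.1610)
angle = 1.591 deg


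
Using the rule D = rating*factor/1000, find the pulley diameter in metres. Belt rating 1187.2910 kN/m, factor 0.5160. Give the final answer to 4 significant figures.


D = 1187.2910 * 0.5160 / 1000
D = 0.6126 m


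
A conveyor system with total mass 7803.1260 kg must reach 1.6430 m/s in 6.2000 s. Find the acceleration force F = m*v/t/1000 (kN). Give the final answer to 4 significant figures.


F = 7803.1260 * 1.6430 / 6.2000 / 1000
F = 2.068 kN


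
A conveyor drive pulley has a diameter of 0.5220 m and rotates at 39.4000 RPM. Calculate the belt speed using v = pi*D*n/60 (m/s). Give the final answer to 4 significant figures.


v = pi * 0.5220 * 39.4000 / 60
v = 1.077 m/s


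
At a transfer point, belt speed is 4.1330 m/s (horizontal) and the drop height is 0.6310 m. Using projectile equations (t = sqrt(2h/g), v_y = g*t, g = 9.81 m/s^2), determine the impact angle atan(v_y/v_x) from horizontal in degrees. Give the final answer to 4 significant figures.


t = sqrt(2*0.6310/9.81) = 0.35867 s
v_y = 9.81 * 0.35867 = 3.51855 m/s
angle = atan(3.51855 / 4.1330) = 40.41 deg


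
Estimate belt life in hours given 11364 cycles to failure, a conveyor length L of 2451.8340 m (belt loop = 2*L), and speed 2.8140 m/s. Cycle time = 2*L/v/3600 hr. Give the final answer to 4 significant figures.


cycle_time = 2 * 2451.8340 / 2.8140 / 3600 = 0.484055 hr
life = 11364 * 0.484055 = 5501 hours


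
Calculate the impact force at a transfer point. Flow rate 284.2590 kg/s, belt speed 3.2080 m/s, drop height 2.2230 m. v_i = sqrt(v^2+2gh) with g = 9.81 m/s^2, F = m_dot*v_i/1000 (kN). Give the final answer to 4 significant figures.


v_i = sqrt(3.2080^2 + 2*9.81*2.2230) = 7.34211 m/s
F = 284.2590 * 7.34211 / 1000
F = 2.087 kN


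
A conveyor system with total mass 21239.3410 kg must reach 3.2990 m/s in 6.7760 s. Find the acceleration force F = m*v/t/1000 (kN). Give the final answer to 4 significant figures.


F = 21239.3410 * 3.2990 / 6.7760 / 1000
F = 10.34 kN


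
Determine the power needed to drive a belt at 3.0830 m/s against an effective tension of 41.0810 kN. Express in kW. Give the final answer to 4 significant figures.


P = Te * v = 41.0810 * 3.0830
P = 126.7 kW


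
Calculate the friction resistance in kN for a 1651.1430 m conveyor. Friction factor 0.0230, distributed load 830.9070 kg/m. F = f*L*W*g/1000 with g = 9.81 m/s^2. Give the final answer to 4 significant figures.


F = 0.0230 * 1651.1430 * 830.9070 * 9.81 / 1000
F = 309.6 kN


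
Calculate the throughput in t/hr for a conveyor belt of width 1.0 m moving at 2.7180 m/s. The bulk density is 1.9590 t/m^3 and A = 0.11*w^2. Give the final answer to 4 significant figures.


A = 0.11 * 1.0^2 = 0.11 m^2
C = 0.11 * 2.7180 * 1.9590 * 3600
C = 2109 t/hr


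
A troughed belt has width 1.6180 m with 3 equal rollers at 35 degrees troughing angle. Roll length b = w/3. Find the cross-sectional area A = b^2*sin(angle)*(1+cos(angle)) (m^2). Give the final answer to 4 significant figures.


b = 1.6180/3 = 0.539333 m
A = 0.539333^2 * sin(35 deg) * (1 + cos(35 deg))
A = 0.3035 m^2


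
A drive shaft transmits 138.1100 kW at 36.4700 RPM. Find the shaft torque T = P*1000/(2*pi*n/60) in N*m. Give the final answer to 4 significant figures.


omega = 2*pi*36.4700/60 = 3.81913 rad/s
T = 138.1100*1000 / 3.81913
T = 36160 N*m


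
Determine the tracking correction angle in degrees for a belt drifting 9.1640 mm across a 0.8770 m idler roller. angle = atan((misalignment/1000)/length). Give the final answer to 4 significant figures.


misalign_m = 9.1640 / 1000 = 0.009164 m
angle = atan(0.009164 / 0.8770)
angle = 0.5987 deg


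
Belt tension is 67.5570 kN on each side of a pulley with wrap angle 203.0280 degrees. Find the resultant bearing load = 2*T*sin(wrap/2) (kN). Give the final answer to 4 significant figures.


F = 2 * 67.5570 * sin(203.0280/2 deg)
F = 132.4 kN


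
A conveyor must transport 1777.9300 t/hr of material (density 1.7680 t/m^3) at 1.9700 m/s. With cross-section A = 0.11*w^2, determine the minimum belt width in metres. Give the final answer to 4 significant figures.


A_req = 1777.9300 / (1.9700 * 1.7680 * 3600) = 0.141796 m^2
w = sqrt(0.141796 / 0.11)
w = 1.135 m


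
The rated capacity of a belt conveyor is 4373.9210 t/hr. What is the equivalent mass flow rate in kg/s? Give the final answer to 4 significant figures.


m_dot = 4373.9210 * 1000 / 3600
m_dot = 1215 kg/s


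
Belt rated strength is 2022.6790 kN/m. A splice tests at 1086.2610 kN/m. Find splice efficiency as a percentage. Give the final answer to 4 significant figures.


Eff = 1086.2610 / 2022.6790 * 100
Eff = 53.70 %


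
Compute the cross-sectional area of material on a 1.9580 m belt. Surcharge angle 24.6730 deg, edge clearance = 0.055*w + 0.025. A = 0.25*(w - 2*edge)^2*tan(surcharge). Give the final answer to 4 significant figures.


edge = 0.055*1.9580 + 0.025 = 0.13269 m
ew = 1.9580 - 2*0.13269 = 1.69262 m
A = 0.25 * 1.69262^2 * tan(24.6730 deg)
A = 0.3290 m^2


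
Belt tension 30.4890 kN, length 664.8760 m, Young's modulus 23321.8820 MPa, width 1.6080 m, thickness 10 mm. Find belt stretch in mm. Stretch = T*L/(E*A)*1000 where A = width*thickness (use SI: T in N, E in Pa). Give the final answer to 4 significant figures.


A = 1.6080 * 0.01 = 0.01608 m^2
Stretch = 30.4890*1000 * 664.8760 / (23321.8820e6 * 0.01608) * 1000
Stretch = 54.05 mm


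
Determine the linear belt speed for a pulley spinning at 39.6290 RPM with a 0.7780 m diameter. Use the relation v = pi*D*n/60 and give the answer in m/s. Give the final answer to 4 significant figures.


v = pi * 0.7780 * 39.6290 / 60
v = 1.614 m/s


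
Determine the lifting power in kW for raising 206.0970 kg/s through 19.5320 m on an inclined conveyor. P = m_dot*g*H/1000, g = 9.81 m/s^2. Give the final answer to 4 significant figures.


P = 206.0970 * 9.81 * 19.5320 / 1000
P = 39.49 kW


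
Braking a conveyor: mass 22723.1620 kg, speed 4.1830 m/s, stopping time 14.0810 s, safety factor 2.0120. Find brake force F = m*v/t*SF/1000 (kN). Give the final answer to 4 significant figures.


F = 22723.1620 * 4.1830 / 14.0810 * 2.0120 / 1000
F = 13.58 kN


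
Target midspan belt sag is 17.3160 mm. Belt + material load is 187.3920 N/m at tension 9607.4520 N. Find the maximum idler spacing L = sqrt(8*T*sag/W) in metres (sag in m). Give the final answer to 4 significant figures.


sag = 17.3160/1000 = 0.017316 m
L = sqrt(8 * 9607.4520 * 0.017316 / 187.3920)
L = 2.665 m


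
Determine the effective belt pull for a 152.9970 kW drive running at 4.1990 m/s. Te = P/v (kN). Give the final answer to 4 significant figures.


Te = P / v = 152.9970 / 4.1990
Te = 36.44 kN


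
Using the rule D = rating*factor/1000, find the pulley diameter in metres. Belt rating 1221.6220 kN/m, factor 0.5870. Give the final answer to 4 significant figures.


D = 1221.6220 * 0.5870 / 1000
D = 0.7171 m


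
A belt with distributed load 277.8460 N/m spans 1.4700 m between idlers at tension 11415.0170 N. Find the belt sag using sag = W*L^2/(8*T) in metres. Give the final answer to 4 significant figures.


sag = 277.8460 * 1.4700^2 / (8 * 11415.0170)
sag = 0.006575 m


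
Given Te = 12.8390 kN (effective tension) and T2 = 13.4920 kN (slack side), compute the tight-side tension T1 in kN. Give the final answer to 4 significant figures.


T1 = Te + T2 = 12.8390 + 13.4920
T1 = 26.33 kN


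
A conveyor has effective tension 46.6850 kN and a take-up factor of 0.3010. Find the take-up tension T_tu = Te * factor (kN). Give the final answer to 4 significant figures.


T_tu = 46.6850 * 0.3010
T_tu = 14.05 kN


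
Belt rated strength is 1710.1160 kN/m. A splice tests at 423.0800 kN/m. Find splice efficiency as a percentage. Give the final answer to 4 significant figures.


Eff = 423.0800 / 1710.1160 * 100
Eff = 24.74 %


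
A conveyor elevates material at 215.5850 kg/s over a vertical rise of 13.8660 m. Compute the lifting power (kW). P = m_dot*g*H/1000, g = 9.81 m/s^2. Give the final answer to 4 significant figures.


P = 215.5850 * 9.81 * 13.8660 / 1000
P = 29.33 kW


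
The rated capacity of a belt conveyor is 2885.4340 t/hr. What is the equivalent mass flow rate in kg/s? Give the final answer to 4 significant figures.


m_dot = 2885.4340 * 1000 / 3600
m_dot = 801.5 kg/s


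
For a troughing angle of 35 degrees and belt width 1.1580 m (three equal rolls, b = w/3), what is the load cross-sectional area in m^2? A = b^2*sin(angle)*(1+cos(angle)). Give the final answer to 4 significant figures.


b = 1.1580/3 = 0.386 m
A = 0.386^2 * sin(35 deg) * (1 + cos(35 deg))
A = 0.1555 m^2


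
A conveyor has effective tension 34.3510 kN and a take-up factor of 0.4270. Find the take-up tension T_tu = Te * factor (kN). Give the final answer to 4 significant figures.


T_tu = 34.3510 * 0.4270
T_tu = 14.67 kN


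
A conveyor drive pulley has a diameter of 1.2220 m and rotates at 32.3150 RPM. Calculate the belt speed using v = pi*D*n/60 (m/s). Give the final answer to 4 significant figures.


v = pi * 1.2220 * 32.3150 / 60
v = 2.068 m/s


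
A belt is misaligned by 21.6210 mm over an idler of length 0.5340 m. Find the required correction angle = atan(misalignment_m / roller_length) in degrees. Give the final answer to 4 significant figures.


misalign_m = 21.6210 / 1000 = 0.021621 m
angle = atan(0.021621 / 0.5340)
angle = 2.319 deg


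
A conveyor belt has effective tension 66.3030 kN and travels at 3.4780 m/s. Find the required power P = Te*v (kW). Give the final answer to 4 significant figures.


P = Te * v = 66.3030 * 3.4780
P = 230.6 kW


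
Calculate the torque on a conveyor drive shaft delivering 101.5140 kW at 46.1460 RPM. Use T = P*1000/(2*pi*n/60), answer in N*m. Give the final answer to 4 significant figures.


omega = 2*pi*46.1460/60 = 4.8324 rad/s
T = 101.5140*1000 / 4.8324
T = 21010 N*m


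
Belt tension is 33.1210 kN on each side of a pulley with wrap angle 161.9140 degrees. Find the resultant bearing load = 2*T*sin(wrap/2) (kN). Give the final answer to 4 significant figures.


F = 2 * 33.1210 * sin(161.9140/2 deg)
F = 65.42 kN


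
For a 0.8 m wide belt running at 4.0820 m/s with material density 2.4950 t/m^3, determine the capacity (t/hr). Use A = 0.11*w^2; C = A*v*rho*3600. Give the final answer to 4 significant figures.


A = 0.11 * 0.8^2 = 0.0704 m^2
C = 0.0704 * 4.0820 * 2.4950 * 3600
C = 2581 t/hr


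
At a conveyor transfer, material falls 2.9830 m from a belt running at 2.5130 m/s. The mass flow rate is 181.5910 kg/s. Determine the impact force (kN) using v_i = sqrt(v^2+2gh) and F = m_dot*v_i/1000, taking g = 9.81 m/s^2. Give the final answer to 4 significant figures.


v_i = sqrt(2.5130^2 + 2*9.81*2.9830) = 8.05243 m/s
F = 181.5910 * 8.05243 / 1000
F = 1.462 kN
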